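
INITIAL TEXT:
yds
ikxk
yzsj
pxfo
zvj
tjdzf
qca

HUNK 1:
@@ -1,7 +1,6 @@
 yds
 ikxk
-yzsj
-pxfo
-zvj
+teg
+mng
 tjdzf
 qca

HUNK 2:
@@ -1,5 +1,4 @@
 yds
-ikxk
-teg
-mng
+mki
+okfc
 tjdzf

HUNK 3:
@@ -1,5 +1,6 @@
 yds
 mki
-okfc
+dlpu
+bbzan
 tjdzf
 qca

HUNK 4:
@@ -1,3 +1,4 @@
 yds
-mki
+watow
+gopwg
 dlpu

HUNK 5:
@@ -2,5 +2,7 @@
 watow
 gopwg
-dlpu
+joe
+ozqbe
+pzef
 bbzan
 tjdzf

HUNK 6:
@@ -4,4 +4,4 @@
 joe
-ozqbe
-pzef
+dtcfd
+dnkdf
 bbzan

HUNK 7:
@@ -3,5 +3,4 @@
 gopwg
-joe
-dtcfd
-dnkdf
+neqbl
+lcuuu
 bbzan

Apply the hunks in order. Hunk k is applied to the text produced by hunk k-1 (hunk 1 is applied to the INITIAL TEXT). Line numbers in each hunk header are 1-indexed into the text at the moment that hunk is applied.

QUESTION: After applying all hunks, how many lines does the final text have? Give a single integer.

Hunk 1: at line 1 remove [yzsj,pxfo,zvj] add [teg,mng] -> 6 lines: yds ikxk teg mng tjdzf qca
Hunk 2: at line 1 remove [ikxk,teg,mng] add [mki,okfc] -> 5 lines: yds mki okfc tjdzf qca
Hunk 3: at line 1 remove [okfc] add [dlpu,bbzan] -> 6 lines: yds mki dlpu bbzan tjdzf qca
Hunk 4: at line 1 remove [mki] add [watow,gopwg] -> 7 lines: yds watow gopwg dlpu bbzan tjdzf qca
Hunk 5: at line 2 remove [dlpu] add [joe,ozqbe,pzef] -> 9 lines: yds watow gopwg joe ozqbe pzef bbzan tjdzf qca
Hunk 6: at line 4 remove [ozqbe,pzef] add [dtcfd,dnkdf] -> 9 lines: yds watow gopwg joe dtcfd dnkdf bbzan tjdzf qca
Hunk 7: at line 3 remove [joe,dtcfd,dnkdf] add [neqbl,lcuuu] -> 8 lines: yds watow gopwg neqbl lcuuu bbzan tjdzf qca
Final line count: 8

Answer: 8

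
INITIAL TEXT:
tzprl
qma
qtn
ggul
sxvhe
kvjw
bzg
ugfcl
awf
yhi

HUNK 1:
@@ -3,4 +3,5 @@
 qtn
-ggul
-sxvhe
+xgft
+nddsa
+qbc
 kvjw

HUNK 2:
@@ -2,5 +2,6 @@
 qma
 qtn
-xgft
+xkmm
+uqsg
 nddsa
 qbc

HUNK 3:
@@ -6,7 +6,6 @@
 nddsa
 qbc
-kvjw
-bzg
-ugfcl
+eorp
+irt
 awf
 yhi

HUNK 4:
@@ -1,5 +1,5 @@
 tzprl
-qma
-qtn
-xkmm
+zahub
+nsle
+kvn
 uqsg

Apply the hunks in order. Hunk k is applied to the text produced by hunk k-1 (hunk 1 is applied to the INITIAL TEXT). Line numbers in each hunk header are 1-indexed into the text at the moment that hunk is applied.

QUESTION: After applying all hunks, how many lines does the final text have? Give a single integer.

Answer: 11

Derivation:
Hunk 1: at line 3 remove [ggul,sxvhe] add [xgft,nddsa,qbc] -> 11 lines: tzprl qma qtn xgft nddsa qbc kvjw bzg ugfcl awf yhi
Hunk 2: at line 2 remove [xgft] add [xkmm,uqsg] -> 12 lines: tzprl qma qtn xkmm uqsg nddsa qbc kvjw bzg ugfcl awf yhi
Hunk 3: at line 6 remove [kvjw,bzg,ugfcl] add [eorp,irt] -> 11 lines: tzprl qma qtn xkmm uqsg nddsa qbc eorp irt awf yhi
Hunk 4: at line 1 remove [qma,qtn,xkmm] add [zahub,nsle,kvn] -> 11 lines: tzprl zahub nsle kvn uqsg nddsa qbc eorp irt awf yhi
Final line count: 11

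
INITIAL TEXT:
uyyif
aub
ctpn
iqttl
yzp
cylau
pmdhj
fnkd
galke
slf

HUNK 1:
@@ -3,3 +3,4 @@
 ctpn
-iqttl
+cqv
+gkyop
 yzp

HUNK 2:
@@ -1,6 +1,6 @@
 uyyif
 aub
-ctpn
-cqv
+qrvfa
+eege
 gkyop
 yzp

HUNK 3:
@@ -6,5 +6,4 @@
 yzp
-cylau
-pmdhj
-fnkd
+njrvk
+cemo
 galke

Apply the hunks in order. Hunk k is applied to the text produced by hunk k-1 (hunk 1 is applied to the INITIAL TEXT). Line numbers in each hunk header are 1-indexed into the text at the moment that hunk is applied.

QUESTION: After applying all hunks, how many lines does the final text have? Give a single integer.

Hunk 1: at line 3 remove [iqttl] add [cqv,gkyop] -> 11 lines: uyyif aub ctpn cqv gkyop yzp cylau pmdhj fnkd galke slf
Hunk 2: at line 1 remove [ctpn,cqv] add [qrvfa,eege] -> 11 lines: uyyif aub qrvfa eege gkyop yzp cylau pmdhj fnkd galke slf
Hunk 3: at line 6 remove [cylau,pmdhj,fnkd] add [njrvk,cemo] -> 10 lines: uyyif aub qrvfa eege gkyop yzp njrvk cemo galke slf
Final line count: 10

Answer: 10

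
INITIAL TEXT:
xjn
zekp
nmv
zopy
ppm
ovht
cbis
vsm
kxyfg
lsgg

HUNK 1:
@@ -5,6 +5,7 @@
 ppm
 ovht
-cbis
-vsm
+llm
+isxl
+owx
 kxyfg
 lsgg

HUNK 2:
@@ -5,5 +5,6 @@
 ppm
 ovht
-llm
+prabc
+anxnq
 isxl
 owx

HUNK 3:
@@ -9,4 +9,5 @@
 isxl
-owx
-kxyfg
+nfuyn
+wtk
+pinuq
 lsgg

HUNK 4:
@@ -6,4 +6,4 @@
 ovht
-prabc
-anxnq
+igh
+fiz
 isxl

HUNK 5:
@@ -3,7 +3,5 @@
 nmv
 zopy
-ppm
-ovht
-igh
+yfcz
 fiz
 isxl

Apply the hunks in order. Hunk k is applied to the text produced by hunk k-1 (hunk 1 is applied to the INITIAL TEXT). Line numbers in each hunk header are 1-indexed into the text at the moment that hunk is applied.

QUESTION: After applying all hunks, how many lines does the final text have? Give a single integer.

Answer: 11

Derivation:
Hunk 1: at line 5 remove [cbis,vsm] add [llm,isxl,owx] -> 11 lines: xjn zekp nmv zopy ppm ovht llm isxl owx kxyfg lsgg
Hunk 2: at line 5 remove [llm] add [prabc,anxnq] -> 12 lines: xjn zekp nmv zopy ppm ovht prabc anxnq isxl owx kxyfg lsgg
Hunk 3: at line 9 remove [owx,kxyfg] add [nfuyn,wtk,pinuq] -> 13 lines: xjn zekp nmv zopy ppm ovht prabc anxnq isxl nfuyn wtk pinuq lsgg
Hunk 4: at line 6 remove [prabc,anxnq] add [igh,fiz] -> 13 lines: xjn zekp nmv zopy ppm ovht igh fiz isxl nfuyn wtk pinuq lsgg
Hunk 5: at line 3 remove [ppm,ovht,igh] add [yfcz] -> 11 lines: xjn zekp nmv zopy yfcz fiz isxl nfuyn wtk pinuq lsgg
Final line count: 11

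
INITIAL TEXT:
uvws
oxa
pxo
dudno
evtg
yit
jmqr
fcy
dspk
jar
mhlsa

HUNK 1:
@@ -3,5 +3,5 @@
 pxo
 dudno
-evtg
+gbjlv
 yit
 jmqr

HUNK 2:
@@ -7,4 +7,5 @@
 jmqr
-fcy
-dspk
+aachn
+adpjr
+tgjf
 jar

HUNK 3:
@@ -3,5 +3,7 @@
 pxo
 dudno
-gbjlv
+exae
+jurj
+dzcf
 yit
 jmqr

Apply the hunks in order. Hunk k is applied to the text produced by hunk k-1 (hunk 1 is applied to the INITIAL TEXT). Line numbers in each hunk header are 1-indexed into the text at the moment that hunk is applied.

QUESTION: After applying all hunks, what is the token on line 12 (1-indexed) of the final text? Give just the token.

Answer: tgjf

Derivation:
Hunk 1: at line 3 remove [evtg] add [gbjlv] -> 11 lines: uvws oxa pxo dudno gbjlv yit jmqr fcy dspk jar mhlsa
Hunk 2: at line 7 remove [fcy,dspk] add [aachn,adpjr,tgjf] -> 12 lines: uvws oxa pxo dudno gbjlv yit jmqr aachn adpjr tgjf jar mhlsa
Hunk 3: at line 3 remove [gbjlv] add [exae,jurj,dzcf] -> 14 lines: uvws oxa pxo dudno exae jurj dzcf yit jmqr aachn adpjr tgjf jar mhlsa
Final line 12: tgjf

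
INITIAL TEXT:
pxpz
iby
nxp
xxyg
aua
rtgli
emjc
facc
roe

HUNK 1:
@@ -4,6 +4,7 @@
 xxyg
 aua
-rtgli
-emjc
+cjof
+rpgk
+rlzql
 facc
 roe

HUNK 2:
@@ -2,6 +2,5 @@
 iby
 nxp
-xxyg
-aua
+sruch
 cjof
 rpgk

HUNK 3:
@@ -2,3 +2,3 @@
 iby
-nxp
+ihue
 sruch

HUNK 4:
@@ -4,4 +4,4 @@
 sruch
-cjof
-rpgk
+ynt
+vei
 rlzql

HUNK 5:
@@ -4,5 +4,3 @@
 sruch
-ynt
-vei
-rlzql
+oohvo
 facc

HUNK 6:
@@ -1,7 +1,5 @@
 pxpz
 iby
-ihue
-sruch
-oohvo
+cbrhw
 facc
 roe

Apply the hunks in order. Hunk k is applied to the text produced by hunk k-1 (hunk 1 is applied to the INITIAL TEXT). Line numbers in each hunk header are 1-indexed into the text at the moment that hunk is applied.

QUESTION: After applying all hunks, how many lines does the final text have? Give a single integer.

Answer: 5

Derivation:
Hunk 1: at line 4 remove [rtgli,emjc] add [cjof,rpgk,rlzql] -> 10 lines: pxpz iby nxp xxyg aua cjof rpgk rlzql facc roe
Hunk 2: at line 2 remove [xxyg,aua] add [sruch] -> 9 lines: pxpz iby nxp sruch cjof rpgk rlzql facc roe
Hunk 3: at line 2 remove [nxp] add [ihue] -> 9 lines: pxpz iby ihue sruch cjof rpgk rlzql facc roe
Hunk 4: at line 4 remove [cjof,rpgk] add [ynt,vei] -> 9 lines: pxpz iby ihue sruch ynt vei rlzql facc roe
Hunk 5: at line 4 remove [ynt,vei,rlzql] add [oohvo] -> 7 lines: pxpz iby ihue sruch oohvo facc roe
Hunk 6: at line 1 remove [ihue,sruch,oohvo] add [cbrhw] -> 5 lines: pxpz iby cbrhw facc roe
Final line count: 5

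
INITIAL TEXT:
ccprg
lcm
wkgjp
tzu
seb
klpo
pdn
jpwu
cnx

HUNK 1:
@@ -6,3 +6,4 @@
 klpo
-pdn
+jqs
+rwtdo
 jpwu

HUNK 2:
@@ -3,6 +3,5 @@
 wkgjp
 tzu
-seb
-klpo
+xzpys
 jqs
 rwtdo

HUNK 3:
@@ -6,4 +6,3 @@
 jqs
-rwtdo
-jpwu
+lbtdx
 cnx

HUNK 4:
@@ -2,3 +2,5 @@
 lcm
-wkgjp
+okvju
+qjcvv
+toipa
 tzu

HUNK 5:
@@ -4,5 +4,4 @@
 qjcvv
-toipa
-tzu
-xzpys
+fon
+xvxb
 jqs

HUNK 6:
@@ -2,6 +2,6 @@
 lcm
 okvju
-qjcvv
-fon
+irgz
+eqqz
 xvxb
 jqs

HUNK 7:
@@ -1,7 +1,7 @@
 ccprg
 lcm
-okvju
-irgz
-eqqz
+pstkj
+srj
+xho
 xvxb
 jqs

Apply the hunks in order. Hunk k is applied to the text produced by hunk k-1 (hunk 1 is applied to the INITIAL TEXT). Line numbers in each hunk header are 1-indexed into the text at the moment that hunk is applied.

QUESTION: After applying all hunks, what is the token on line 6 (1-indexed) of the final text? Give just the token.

Answer: xvxb

Derivation:
Hunk 1: at line 6 remove [pdn] add [jqs,rwtdo] -> 10 lines: ccprg lcm wkgjp tzu seb klpo jqs rwtdo jpwu cnx
Hunk 2: at line 3 remove [seb,klpo] add [xzpys] -> 9 lines: ccprg lcm wkgjp tzu xzpys jqs rwtdo jpwu cnx
Hunk 3: at line 6 remove [rwtdo,jpwu] add [lbtdx] -> 8 lines: ccprg lcm wkgjp tzu xzpys jqs lbtdx cnx
Hunk 4: at line 2 remove [wkgjp] add [okvju,qjcvv,toipa] -> 10 lines: ccprg lcm okvju qjcvv toipa tzu xzpys jqs lbtdx cnx
Hunk 5: at line 4 remove [toipa,tzu,xzpys] add [fon,xvxb] -> 9 lines: ccprg lcm okvju qjcvv fon xvxb jqs lbtdx cnx
Hunk 6: at line 2 remove [qjcvv,fon] add [irgz,eqqz] -> 9 lines: ccprg lcm okvju irgz eqqz xvxb jqs lbtdx cnx
Hunk 7: at line 1 remove [okvju,irgz,eqqz] add [pstkj,srj,xho] -> 9 lines: ccprg lcm pstkj srj xho xvxb jqs lbtdx cnx
Final line 6: xvxb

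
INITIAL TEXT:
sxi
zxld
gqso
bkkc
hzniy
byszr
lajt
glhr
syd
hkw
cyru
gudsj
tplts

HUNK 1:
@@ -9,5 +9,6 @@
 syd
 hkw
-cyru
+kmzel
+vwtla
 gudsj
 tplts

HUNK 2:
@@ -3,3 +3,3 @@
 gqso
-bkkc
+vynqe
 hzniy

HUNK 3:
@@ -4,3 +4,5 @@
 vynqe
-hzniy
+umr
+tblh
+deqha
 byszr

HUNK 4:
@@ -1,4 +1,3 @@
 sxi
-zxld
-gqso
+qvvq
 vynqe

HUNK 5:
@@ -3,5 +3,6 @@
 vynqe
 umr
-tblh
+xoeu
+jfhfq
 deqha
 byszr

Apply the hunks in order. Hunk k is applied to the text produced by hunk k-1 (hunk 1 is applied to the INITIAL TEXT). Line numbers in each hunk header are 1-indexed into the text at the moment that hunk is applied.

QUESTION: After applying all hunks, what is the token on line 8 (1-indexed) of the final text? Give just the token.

Answer: byszr

Derivation:
Hunk 1: at line 9 remove [cyru] add [kmzel,vwtla] -> 14 lines: sxi zxld gqso bkkc hzniy byszr lajt glhr syd hkw kmzel vwtla gudsj tplts
Hunk 2: at line 3 remove [bkkc] add [vynqe] -> 14 lines: sxi zxld gqso vynqe hzniy byszr lajt glhr syd hkw kmzel vwtla gudsj tplts
Hunk 3: at line 4 remove [hzniy] add [umr,tblh,deqha] -> 16 lines: sxi zxld gqso vynqe umr tblh deqha byszr lajt glhr syd hkw kmzel vwtla gudsj tplts
Hunk 4: at line 1 remove [zxld,gqso] add [qvvq] -> 15 lines: sxi qvvq vynqe umr tblh deqha byszr lajt glhr syd hkw kmzel vwtla gudsj tplts
Hunk 5: at line 3 remove [tblh] add [xoeu,jfhfq] -> 16 lines: sxi qvvq vynqe umr xoeu jfhfq deqha byszr lajt glhr syd hkw kmzel vwtla gudsj tplts
Final line 8: byszr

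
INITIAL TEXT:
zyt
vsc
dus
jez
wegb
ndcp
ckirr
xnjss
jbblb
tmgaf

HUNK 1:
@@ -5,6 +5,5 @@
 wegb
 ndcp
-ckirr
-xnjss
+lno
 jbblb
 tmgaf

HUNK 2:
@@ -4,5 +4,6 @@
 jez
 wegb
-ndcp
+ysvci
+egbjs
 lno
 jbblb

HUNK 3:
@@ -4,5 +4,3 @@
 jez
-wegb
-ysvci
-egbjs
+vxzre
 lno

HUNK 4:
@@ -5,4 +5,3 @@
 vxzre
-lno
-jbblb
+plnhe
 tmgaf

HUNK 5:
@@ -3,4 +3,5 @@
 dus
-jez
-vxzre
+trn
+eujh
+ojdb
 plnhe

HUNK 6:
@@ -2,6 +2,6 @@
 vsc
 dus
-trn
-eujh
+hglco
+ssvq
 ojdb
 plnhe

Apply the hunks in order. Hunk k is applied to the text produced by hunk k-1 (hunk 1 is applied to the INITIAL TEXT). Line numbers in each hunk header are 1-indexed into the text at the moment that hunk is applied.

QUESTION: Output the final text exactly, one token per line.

Answer: zyt
vsc
dus
hglco
ssvq
ojdb
plnhe
tmgaf

Derivation:
Hunk 1: at line 5 remove [ckirr,xnjss] add [lno] -> 9 lines: zyt vsc dus jez wegb ndcp lno jbblb tmgaf
Hunk 2: at line 4 remove [ndcp] add [ysvci,egbjs] -> 10 lines: zyt vsc dus jez wegb ysvci egbjs lno jbblb tmgaf
Hunk 3: at line 4 remove [wegb,ysvci,egbjs] add [vxzre] -> 8 lines: zyt vsc dus jez vxzre lno jbblb tmgaf
Hunk 4: at line 5 remove [lno,jbblb] add [plnhe] -> 7 lines: zyt vsc dus jez vxzre plnhe tmgaf
Hunk 5: at line 3 remove [jez,vxzre] add [trn,eujh,ojdb] -> 8 lines: zyt vsc dus trn eujh ojdb plnhe tmgaf
Hunk 6: at line 2 remove [trn,eujh] add [hglco,ssvq] -> 8 lines: zyt vsc dus hglco ssvq ojdb plnhe tmgaf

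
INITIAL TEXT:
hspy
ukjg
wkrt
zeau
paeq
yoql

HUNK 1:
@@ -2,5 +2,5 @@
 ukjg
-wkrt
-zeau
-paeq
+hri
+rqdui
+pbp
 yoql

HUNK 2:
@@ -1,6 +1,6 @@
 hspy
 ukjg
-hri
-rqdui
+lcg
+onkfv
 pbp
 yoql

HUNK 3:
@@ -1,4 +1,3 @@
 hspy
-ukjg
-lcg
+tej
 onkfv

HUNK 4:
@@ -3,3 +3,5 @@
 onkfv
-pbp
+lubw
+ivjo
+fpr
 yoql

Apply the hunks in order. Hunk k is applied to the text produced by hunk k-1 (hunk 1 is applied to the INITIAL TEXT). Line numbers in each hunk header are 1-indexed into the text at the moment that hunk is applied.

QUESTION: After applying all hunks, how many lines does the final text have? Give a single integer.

Hunk 1: at line 2 remove [wkrt,zeau,paeq] add [hri,rqdui,pbp] -> 6 lines: hspy ukjg hri rqdui pbp yoql
Hunk 2: at line 1 remove [hri,rqdui] add [lcg,onkfv] -> 6 lines: hspy ukjg lcg onkfv pbp yoql
Hunk 3: at line 1 remove [ukjg,lcg] add [tej] -> 5 lines: hspy tej onkfv pbp yoql
Hunk 4: at line 3 remove [pbp] add [lubw,ivjo,fpr] -> 7 lines: hspy tej onkfv lubw ivjo fpr yoql
Final line count: 7

Answer: 7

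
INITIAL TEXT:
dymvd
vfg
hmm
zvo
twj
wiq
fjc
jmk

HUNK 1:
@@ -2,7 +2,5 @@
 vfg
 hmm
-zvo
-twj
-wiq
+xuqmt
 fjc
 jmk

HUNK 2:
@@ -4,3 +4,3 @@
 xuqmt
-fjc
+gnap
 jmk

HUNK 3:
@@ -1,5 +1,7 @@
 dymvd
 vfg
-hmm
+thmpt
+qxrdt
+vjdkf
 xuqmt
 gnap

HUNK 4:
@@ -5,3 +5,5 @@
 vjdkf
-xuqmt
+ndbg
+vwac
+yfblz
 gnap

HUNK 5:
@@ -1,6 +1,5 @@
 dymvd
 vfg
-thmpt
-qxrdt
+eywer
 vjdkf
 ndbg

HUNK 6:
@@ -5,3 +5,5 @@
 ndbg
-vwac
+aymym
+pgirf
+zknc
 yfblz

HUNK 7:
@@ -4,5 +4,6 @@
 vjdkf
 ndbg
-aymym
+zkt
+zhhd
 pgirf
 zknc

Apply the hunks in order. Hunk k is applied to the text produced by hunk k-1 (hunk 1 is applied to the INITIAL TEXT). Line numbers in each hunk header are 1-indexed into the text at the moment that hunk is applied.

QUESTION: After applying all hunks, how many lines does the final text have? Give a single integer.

Answer: 12

Derivation:
Hunk 1: at line 2 remove [zvo,twj,wiq] add [xuqmt] -> 6 lines: dymvd vfg hmm xuqmt fjc jmk
Hunk 2: at line 4 remove [fjc] add [gnap] -> 6 lines: dymvd vfg hmm xuqmt gnap jmk
Hunk 3: at line 1 remove [hmm] add [thmpt,qxrdt,vjdkf] -> 8 lines: dymvd vfg thmpt qxrdt vjdkf xuqmt gnap jmk
Hunk 4: at line 5 remove [xuqmt] add [ndbg,vwac,yfblz] -> 10 lines: dymvd vfg thmpt qxrdt vjdkf ndbg vwac yfblz gnap jmk
Hunk 5: at line 1 remove [thmpt,qxrdt] add [eywer] -> 9 lines: dymvd vfg eywer vjdkf ndbg vwac yfblz gnap jmk
Hunk 6: at line 5 remove [vwac] add [aymym,pgirf,zknc] -> 11 lines: dymvd vfg eywer vjdkf ndbg aymym pgirf zknc yfblz gnap jmk
Hunk 7: at line 4 remove [aymym] add [zkt,zhhd] -> 12 lines: dymvd vfg eywer vjdkf ndbg zkt zhhd pgirf zknc yfblz gnap jmk
Final line count: 12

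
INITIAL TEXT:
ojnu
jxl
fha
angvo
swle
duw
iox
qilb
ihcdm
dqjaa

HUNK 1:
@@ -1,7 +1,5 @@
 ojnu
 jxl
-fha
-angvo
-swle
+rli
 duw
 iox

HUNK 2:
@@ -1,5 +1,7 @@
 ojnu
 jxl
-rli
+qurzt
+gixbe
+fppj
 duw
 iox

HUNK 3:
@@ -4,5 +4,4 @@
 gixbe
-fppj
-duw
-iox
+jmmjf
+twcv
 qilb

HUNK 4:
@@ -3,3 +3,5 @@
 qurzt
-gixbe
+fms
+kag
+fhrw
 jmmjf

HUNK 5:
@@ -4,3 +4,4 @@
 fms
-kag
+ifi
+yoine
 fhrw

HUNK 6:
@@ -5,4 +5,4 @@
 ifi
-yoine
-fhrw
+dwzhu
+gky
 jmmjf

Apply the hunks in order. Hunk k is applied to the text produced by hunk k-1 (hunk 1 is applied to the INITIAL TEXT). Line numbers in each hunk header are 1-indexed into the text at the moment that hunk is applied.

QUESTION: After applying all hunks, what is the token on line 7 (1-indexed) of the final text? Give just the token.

Answer: gky

Derivation:
Hunk 1: at line 1 remove [fha,angvo,swle] add [rli] -> 8 lines: ojnu jxl rli duw iox qilb ihcdm dqjaa
Hunk 2: at line 1 remove [rli] add [qurzt,gixbe,fppj] -> 10 lines: ojnu jxl qurzt gixbe fppj duw iox qilb ihcdm dqjaa
Hunk 3: at line 4 remove [fppj,duw,iox] add [jmmjf,twcv] -> 9 lines: ojnu jxl qurzt gixbe jmmjf twcv qilb ihcdm dqjaa
Hunk 4: at line 3 remove [gixbe] add [fms,kag,fhrw] -> 11 lines: ojnu jxl qurzt fms kag fhrw jmmjf twcv qilb ihcdm dqjaa
Hunk 5: at line 4 remove [kag] add [ifi,yoine] -> 12 lines: ojnu jxl qurzt fms ifi yoine fhrw jmmjf twcv qilb ihcdm dqjaa
Hunk 6: at line 5 remove [yoine,fhrw] add [dwzhu,gky] -> 12 lines: ojnu jxl qurzt fms ifi dwzhu gky jmmjf twcv qilb ihcdm dqjaa
Final line 7: gky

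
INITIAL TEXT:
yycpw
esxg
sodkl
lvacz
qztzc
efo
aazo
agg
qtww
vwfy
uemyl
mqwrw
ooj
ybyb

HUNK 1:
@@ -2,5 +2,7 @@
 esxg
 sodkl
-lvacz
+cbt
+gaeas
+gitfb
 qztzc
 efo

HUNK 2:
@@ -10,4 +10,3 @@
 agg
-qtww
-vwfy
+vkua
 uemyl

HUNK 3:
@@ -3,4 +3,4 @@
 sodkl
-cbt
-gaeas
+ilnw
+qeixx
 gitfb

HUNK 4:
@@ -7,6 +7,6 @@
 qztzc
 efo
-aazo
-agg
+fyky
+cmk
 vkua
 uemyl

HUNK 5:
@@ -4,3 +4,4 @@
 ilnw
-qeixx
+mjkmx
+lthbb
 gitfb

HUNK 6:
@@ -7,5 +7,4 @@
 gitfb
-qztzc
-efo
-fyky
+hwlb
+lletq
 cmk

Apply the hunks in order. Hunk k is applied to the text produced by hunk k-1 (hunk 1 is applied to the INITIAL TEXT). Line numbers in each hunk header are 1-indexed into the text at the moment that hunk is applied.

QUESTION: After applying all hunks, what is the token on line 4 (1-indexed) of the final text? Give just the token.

Hunk 1: at line 2 remove [lvacz] add [cbt,gaeas,gitfb] -> 16 lines: yycpw esxg sodkl cbt gaeas gitfb qztzc efo aazo agg qtww vwfy uemyl mqwrw ooj ybyb
Hunk 2: at line 10 remove [qtww,vwfy] add [vkua] -> 15 lines: yycpw esxg sodkl cbt gaeas gitfb qztzc efo aazo agg vkua uemyl mqwrw ooj ybyb
Hunk 3: at line 3 remove [cbt,gaeas] add [ilnw,qeixx] -> 15 lines: yycpw esxg sodkl ilnw qeixx gitfb qztzc efo aazo agg vkua uemyl mqwrw ooj ybyb
Hunk 4: at line 7 remove [aazo,agg] add [fyky,cmk] -> 15 lines: yycpw esxg sodkl ilnw qeixx gitfb qztzc efo fyky cmk vkua uemyl mqwrw ooj ybyb
Hunk 5: at line 4 remove [qeixx] add [mjkmx,lthbb] -> 16 lines: yycpw esxg sodkl ilnw mjkmx lthbb gitfb qztzc efo fyky cmk vkua uemyl mqwrw ooj ybyb
Hunk 6: at line 7 remove [qztzc,efo,fyky] add [hwlb,lletq] -> 15 lines: yycpw esxg sodkl ilnw mjkmx lthbb gitfb hwlb lletq cmk vkua uemyl mqwrw ooj ybyb
Final line 4: ilnw

Answer: ilnw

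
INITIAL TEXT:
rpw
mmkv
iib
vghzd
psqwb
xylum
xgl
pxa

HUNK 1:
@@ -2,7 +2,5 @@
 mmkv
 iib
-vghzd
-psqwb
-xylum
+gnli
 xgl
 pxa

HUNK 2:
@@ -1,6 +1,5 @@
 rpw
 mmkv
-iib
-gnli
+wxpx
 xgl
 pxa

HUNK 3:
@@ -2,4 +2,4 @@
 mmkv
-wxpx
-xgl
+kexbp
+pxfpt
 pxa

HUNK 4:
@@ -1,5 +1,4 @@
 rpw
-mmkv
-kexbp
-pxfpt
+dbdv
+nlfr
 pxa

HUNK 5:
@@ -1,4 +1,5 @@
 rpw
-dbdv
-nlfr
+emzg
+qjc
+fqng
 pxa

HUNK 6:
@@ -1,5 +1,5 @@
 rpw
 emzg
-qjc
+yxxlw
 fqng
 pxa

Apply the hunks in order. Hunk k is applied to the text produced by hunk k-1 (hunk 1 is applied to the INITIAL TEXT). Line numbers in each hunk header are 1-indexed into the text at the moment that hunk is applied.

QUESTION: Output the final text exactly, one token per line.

Hunk 1: at line 2 remove [vghzd,psqwb,xylum] add [gnli] -> 6 lines: rpw mmkv iib gnli xgl pxa
Hunk 2: at line 1 remove [iib,gnli] add [wxpx] -> 5 lines: rpw mmkv wxpx xgl pxa
Hunk 3: at line 2 remove [wxpx,xgl] add [kexbp,pxfpt] -> 5 lines: rpw mmkv kexbp pxfpt pxa
Hunk 4: at line 1 remove [mmkv,kexbp,pxfpt] add [dbdv,nlfr] -> 4 lines: rpw dbdv nlfr pxa
Hunk 5: at line 1 remove [dbdv,nlfr] add [emzg,qjc,fqng] -> 5 lines: rpw emzg qjc fqng pxa
Hunk 6: at line 1 remove [qjc] add [yxxlw] -> 5 lines: rpw emzg yxxlw fqng pxa

Answer: rpw
emzg
yxxlw
fqng
pxa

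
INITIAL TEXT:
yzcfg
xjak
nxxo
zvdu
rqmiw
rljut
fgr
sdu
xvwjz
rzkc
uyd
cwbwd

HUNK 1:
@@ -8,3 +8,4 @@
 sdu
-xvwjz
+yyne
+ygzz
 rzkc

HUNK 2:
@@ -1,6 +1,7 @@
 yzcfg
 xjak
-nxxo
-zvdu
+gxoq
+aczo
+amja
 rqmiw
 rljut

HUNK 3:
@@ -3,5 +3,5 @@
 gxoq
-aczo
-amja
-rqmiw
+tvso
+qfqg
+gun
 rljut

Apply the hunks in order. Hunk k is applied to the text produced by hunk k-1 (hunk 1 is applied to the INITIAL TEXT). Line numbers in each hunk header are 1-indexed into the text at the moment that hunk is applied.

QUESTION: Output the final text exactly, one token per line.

Answer: yzcfg
xjak
gxoq
tvso
qfqg
gun
rljut
fgr
sdu
yyne
ygzz
rzkc
uyd
cwbwd

Derivation:
Hunk 1: at line 8 remove [xvwjz] add [yyne,ygzz] -> 13 lines: yzcfg xjak nxxo zvdu rqmiw rljut fgr sdu yyne ygzz rzkc uyd cwbwd
Hunk 2: at line 1 remove [nxxo,zvdu] add [gxoq,aczo,amja] -> 14 lines: yzcfg xjak gxoq aczo amja rqmiw rljut fgr sdu yyne ygzz rzkc uyd cwbwd
Hunk 3: at line 3 remove [aczo,amja,rqmiw] add [tvso,qfqg,gun] -> 14 lines: yzcfg xjak gxoq tvso qfqg gun rljut fgr sdu yyne ygzz rzkc uyd cwbwd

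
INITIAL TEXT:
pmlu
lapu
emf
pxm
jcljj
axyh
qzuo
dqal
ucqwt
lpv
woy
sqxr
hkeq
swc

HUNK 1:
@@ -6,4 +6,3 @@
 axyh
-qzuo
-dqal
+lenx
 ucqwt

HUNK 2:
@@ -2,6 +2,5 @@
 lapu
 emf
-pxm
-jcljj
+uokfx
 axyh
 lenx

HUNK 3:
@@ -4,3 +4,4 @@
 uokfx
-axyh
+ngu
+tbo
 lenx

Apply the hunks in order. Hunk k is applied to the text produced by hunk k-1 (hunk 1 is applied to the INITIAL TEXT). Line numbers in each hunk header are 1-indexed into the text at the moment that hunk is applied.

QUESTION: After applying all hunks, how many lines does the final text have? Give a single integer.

Answer: 13

Derivation:
Hunk 1: at line 6 remove [qzuo,dqal] add [lenx] -> 13 lines: pmlu lapu emf pxm jcljj axyh lenx ucqwt lpv woy sqxr hkeq swc
Hunk 2: at line 2 remove [pxm,jcljj] add [uokfx] -> 12 lines: pmlu lapu emf uokfx axyh lenx ucqwt lpv woy sqxr hkeq swc
Hunk 3: at line 4 remove [axyh] add [ngu,tbo] -> 13 lines: pmlu lapu emf uokfx ngu tbo lenx ucqwt lpv woy sqxr hkeq swc
Final line count: 13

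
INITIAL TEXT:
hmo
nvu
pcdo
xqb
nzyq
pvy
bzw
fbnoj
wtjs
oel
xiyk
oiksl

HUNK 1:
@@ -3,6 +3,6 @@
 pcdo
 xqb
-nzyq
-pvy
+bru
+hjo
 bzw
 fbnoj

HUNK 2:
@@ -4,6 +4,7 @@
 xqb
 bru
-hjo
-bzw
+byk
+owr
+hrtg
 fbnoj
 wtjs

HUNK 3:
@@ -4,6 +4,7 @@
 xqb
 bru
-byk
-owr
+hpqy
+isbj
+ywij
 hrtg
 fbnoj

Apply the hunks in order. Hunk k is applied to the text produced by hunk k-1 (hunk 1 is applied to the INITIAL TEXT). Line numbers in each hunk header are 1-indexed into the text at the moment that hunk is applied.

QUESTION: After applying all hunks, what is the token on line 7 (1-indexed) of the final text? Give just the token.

Answer: isbj

Derivation:
Hunk 1: at line 3 remove [nzyq,pvy] add [bru,hjo] -> 12 lines: hmo nvu pcdo xqb bru hjo bzw fbnoj wtjs oel xiyk oiksl
Hunk 2: at line 4 remove [hjo,bzw] add [byk,owr,hrtg] -> 13 lines: hmo nvu pcdo xqb bru byk owr hrtg fbnoj wtjs oel xiyk oiksl
Hunk 3: at line 4 remove [byk,owr] add [hpqy,isbj,ywij] -> 14 lines: hmo nvu pcdo xqb bru hpqy isbj ywij hrtg fbnoj wtjs oel xiyk oiksl
Final line 7: isbj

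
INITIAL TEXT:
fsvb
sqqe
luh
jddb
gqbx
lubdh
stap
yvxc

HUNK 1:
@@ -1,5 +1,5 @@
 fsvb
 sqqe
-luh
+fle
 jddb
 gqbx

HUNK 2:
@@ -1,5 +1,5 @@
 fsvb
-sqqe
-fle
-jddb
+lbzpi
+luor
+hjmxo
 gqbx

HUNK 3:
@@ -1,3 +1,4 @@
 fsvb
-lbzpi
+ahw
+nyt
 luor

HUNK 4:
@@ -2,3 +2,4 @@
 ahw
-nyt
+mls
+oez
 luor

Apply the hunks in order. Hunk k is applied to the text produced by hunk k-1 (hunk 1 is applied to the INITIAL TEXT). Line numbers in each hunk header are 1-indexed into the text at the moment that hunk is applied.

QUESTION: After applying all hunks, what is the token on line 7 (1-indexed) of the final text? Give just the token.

Hunk 1: at line 1 remove [luh] add [fle] -> 8 lines: fsvb sqqe fle jddb gqbx lubdh stap yvxc
Hunk 2: at line 1 remove [sqqe,fle,jddb] add [lbzpi,luor,hjmxo] -> 8 lines: fsvb lbzpi luor hjmxo gqbx lubdh stap yvxc
Hunk 3: at line 1 remove [lbzpi] add [ahw,nyt] -> 9 lines: fsvb ahw nyt luor hjmxo gqbx lubdh stap yvxc
Hunk 4: at line 2 remove [nyt] add [mls,oez] -> 10 lines: fsvb ahw mls oez luor hjmxo gqbx lubdh stap yvxc
Final line 7: gqbx

Answer: gqbx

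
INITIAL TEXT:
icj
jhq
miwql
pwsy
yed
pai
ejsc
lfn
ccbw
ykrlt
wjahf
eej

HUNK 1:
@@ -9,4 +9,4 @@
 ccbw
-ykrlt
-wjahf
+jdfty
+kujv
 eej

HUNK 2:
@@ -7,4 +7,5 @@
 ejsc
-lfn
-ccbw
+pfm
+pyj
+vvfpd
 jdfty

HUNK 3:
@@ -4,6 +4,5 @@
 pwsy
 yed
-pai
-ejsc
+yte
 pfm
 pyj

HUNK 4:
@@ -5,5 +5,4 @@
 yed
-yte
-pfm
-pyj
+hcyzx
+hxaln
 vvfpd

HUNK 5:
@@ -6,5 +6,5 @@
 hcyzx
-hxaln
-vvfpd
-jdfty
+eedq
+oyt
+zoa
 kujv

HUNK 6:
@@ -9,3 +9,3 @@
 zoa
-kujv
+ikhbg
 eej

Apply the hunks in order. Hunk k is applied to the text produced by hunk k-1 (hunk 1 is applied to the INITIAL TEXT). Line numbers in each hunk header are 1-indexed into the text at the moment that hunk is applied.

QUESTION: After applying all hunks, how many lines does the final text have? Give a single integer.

Hunk 1: at line 9 remove [ykrlt,wjahf] add [jdfty,kujv] -> 12 lines: icj jhq miwql pwsy yed pai ejsc lfn ccbw jdfty kujv eej
Hunk 2: at line 7 remove [lfn,ccbw] add [pfm,pyj,vvfpd] -> 13 lines: icj jhq miwql pwsy yed pai ejsc pfm pyj vvfpd jdfty kujv eej
Hunk 3: at line 4 remove [pai,ejsc] add [yte] -> 12 lines: icj jhq miwql pwsy yed yte pfm pyj vvfpd jdfty kujv eej
Hunk 4: at line 5 remove [yte,pfm,pyj] add [hcyzx,hxaln] -> 11 lines: icj jhq miwql pwsy yed hcyzx hxaln vvfpd jdfty kujv eej
Hunk 5: at line 6 remove [hxaln,vvfpd,jdfty] add [eedq,oyt,zoa] -> 11 lines: icj jhq miwql pwsy yed hcyzx eedq oyt zoa kujv eej
Hunk 6: at line 9 remove [kujv] add [ikhbg] -> 11 lines: icj jhq miwql pwsy yed hcyzx eedq oyt zoa ikhbg eej
Final line count: 11

Answer: 11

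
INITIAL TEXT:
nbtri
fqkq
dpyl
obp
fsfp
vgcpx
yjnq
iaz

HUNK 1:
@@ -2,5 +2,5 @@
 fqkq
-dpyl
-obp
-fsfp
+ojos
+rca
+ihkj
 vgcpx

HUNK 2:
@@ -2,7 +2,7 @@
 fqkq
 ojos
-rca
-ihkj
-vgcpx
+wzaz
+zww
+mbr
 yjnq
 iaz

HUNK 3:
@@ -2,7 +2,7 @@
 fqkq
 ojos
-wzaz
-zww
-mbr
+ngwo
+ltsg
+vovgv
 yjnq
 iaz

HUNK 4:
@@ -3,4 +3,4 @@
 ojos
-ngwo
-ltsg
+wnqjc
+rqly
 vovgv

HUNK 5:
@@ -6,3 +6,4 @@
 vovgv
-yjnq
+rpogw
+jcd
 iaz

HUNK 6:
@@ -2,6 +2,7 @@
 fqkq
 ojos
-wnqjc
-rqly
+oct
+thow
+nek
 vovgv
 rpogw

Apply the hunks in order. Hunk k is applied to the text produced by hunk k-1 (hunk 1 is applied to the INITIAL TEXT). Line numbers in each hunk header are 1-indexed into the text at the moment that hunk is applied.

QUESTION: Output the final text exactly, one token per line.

Answer: nbtri
fqkq
ojos
oct
thow
nek
vovgv
rpogw
jcd
iaz

Derivation:
Hunk 1: at line 2 remove [dpyl,obp,fsfp] add [ojos,rca,ihkj] -> 8 lines: nbtri fqkq ojos rca ihkj vgcpx yjnq iaz
Hunk 2: at line 2 remove [rca,ihkj,vgcpx] add [wzaz,zww,mbr] -> 8 lines: nbtri fqkq ojos wzaz zww mbr yjnq iaz
Hunk 3: at line 2 remove [wzaz,zww,mbr] add [ngwo,ltsg,vovgv] -> 8 lines: nbtri fqkq ojos ngwo ltsg vovgv yjnq iaz
Hunk 4: at line 3 remove [ngwo,ltsg] add [wnqjc,rqly] -> 8 lines: nbtri fqkq ojos wnqjc rqly vovgv yjnq iaz
Hunk 5: at line 6 remove [yjnq] add [rpogw,jcd] -> 9 lines: nbtri fqkq ojos wnqjc rqly vovgv rpogw jcd iaz
Hunk 6: at line 2 remove [wnqjc,rqly] add [oct,thow,nek] -> 10 lines: nbtri fqkq ojos oct thow nek vovgv rpogw jcd iaz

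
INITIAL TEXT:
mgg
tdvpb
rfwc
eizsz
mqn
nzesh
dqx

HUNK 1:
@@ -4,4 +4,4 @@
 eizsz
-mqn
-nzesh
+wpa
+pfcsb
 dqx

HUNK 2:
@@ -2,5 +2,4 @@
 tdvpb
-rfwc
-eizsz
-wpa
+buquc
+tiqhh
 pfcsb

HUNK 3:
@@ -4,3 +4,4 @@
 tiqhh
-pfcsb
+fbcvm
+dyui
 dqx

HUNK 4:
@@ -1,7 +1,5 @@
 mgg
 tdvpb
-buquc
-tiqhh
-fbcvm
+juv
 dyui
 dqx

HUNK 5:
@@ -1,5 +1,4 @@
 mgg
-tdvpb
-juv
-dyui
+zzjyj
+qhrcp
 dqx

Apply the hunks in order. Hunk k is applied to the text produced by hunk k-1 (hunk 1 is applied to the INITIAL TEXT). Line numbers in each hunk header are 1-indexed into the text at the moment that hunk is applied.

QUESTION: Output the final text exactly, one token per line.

Hunk 1: at line 4 remove [mqn,nzesh] add [wpa,pfcsb] -> 7 lines: mgg tdvpb rfwc eizsz wpa pfcsb dqx
Hunk 2: at line 2 remove [rfwc,eizsz,wpa] add [buquc,tiqhh] -> 6 lines: mgg tdvpb buquc tiqhh pfcsb dqx
Hunk 3: at line 4 remove [pfcsb] add [fbcvm,dyui] -> 7 lines: mgg tdvpb buquc tiqhh fbcvm dyui dqx
Hunk 4: at line 1 remove [buquc,tiqhh,fbcvm] add [juv] -> 5 lines: mgg tdvpb juv dyui dqx
Hunk 5: at line 1 remove [tdvpb,juv,dyui] add [zzjyj,qhrcp] -> 4 lines: mgg zzjyj qhrcp dqx

Answer: mgg
zzjyj
qhrcp
dqx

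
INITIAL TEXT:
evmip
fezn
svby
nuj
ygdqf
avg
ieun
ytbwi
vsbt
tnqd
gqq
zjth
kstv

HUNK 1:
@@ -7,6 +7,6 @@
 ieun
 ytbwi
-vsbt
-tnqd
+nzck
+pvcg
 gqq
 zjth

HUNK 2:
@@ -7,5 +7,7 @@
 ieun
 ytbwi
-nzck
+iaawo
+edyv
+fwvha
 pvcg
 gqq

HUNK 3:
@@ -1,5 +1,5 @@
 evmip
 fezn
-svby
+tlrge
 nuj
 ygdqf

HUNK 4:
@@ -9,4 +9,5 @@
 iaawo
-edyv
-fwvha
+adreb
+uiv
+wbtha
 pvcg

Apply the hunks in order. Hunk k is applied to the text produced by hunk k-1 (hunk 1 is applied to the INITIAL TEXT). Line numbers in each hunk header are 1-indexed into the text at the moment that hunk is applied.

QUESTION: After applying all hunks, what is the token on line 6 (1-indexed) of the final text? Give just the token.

Answer: avg

Derivation:
Hunk 1: at line 7 remove [vsbt,tnqd] add [nzck,pvcg] -> 13 lines: evmip fezn svby nuj ygdqf avg ieun ytbwi nzck pvcg gqq zjth kstv
Hunk 2: at line 7 remove [nzck] add [iaawo,edyv,fwvha] -> 15 lines: evmip fezn svby nuj ygdqf avg ieun ytbwi iaawo edyv fwvha pvcg gqq zjth kstv
Hunk 3: at line 1 remove [svby] add [tlrge] -> 15 lines: evmip fezn tlrge nuj ygdqf avg ieun ytbwi iaawo edyv fwvha pvcg gqq zjth kstv
Hunk 4: at line 9 remove [edyv,fwvha] add [adreb,uiv,wbtha] -> 16 lines: evmip fezn tlrge nuj ygdqf avg ieun ytbwi iaawo adreb uiv wbtha pvcg gqq zjth kstv
Final line 6: avg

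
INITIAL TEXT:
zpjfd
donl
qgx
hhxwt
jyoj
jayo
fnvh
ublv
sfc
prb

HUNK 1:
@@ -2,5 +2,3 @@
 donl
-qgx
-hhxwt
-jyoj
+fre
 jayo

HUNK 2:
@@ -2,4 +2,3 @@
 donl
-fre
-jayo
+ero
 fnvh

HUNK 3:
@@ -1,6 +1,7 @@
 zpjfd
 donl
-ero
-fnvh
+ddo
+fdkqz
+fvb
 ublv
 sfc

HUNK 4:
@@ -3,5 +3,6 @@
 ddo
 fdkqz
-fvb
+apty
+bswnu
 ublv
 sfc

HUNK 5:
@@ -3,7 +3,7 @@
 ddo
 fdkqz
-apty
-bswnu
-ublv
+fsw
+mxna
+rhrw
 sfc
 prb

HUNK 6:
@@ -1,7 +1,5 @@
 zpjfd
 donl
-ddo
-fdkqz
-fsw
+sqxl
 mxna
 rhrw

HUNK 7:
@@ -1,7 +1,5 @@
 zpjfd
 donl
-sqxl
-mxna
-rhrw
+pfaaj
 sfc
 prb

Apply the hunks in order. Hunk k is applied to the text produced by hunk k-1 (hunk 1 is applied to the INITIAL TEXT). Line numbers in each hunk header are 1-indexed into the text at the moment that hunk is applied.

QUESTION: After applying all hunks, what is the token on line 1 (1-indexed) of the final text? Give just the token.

Answer: zpjfd

Derivation:
Hunk 1: at line 2 remove [qgx,hhxwt,jyoj] add [fre] -> 8 lines: zpjfd donl fre jayo fnvh ublv sfc prb
Hunk 2: at line 2 remove [fre,jayo] add [ero] -> 7 lines: zpjfd donl ero fnvh ublv sfc prb
Hunk 3: at line 1 remove [ero,fnvh] add [ddo,fdkqz,fvb] -> 8 lines: zpjfd donl ddo fdkqz fvb ublv sfc prb
Hunk 4: at line 3 remove [fvb] add [apty,bswnu] -> 9 lines: zpjfd donl ddo fdkqz apty bswnu ublv sfc prb
Hunk 5: at line 3 remove [apty,bswnu,ublv] add [fsw,mxna,rhrw] -> 9 lines: zpjfd donl ddo fdkqz fsw mxna rhrw sfc prb
Hunk 6: at line 1 remove [ddo,fdkqz,fsw] add [sqxl] -> 7 lines: zpjfd donl sqxl mxna rhrw sfc prb
Hunk 7: at line 1 remove [sqxl,mxna,rhrw] add [pfaaj] -> 5 lines: zpjfd donl pfaaj sfc prb
Final line 1: zpjfd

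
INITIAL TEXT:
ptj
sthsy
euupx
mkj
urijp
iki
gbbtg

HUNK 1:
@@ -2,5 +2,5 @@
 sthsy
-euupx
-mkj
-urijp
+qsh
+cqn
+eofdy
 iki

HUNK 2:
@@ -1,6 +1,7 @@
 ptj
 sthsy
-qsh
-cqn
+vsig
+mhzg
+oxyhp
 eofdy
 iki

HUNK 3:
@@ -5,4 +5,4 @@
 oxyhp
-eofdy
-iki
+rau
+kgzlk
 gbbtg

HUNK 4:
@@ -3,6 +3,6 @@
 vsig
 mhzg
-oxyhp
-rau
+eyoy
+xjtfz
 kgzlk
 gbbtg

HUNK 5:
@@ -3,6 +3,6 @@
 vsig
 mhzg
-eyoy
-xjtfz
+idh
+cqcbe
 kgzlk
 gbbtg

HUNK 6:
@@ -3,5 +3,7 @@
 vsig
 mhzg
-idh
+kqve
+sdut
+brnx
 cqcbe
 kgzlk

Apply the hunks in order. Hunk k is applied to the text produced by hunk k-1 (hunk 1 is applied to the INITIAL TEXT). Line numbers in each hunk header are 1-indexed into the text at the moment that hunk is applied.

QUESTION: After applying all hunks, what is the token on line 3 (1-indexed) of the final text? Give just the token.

Answer: vsig

Derivation:
Hunk 1: at line 2 remove [euupx,mkj,urijp] add [qsh,cqn,eofdy] -> 7 lines: ptj sthsy qsh cqn eofdy iki gbbtg
Hunk 2: at line 1 remove [qsh,cqn] add [vsig,mhzg,oxyhp] -> 8 lines: ptj sthsy vsig mhzg oxyhp eofdy iki gbbtg
Hunk 3: at line 5 remove [eofdy,iki] add [rau,kgzlk] -> 8 lines: ptj sthsy vsig mhzg oxyhp rau kgzlk gbbtg
Hunk 4: at line 3 remove [oxyhp,rau] add [eyoy,xjtfz] -> 8 lines: ptj sthsy vsig mhzg eyoy xjtfz kgzlk gbbtg
Hunk 5: at line 3 remove [eyoy,xjtfz] add [idh,cqcbe] -> 8 lines: ptj sthsy vsig mhzg idh cqcbe kgzlk gbbtg
Hunk 6: at line 3 remove [idh] add [kqve,sdut,brnx] -> 10 lines: ptj sthsy vsig mhzg kqve sdut brnx cqcbe kgzlk gbbtg
Final line 3: vsig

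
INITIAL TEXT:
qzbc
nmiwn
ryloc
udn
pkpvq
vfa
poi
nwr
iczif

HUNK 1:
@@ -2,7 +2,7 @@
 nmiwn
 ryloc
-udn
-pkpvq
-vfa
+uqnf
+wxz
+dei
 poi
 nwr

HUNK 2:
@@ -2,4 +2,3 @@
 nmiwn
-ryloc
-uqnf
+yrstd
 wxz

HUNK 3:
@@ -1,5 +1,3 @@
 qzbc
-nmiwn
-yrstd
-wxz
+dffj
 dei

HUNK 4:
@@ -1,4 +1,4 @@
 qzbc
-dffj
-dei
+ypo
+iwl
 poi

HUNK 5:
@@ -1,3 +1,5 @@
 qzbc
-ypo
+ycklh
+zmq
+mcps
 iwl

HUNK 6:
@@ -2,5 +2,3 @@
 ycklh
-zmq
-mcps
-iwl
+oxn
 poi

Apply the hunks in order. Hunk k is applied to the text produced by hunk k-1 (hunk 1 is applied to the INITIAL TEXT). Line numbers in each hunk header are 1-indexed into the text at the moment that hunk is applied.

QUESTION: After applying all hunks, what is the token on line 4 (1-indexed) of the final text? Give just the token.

Hunk 1: at line 2 remove [udn,pkpvq,vfa] add [uqnf,wxz,dei] -> 9 lines: qzbc nmiwn ryloc uqnf wxz dei poi nwr iczif
Hunk 2: at line 2 remove [ryloc,uqnf] add [yrstd] -> 8 lines: qzbc nmiwn yrstd wxz dei poi nwr iczif
Hunk 3: at line 1 remove [nmiwn,yrstd,wxz] add [dffj] -> 6 lines: qzbc dffj dei poi nwr iczif
Hunk 4: at line 1 remove [dffj,dei] add [ypo,iwl] -> 6 lines: qzbc ypo iwl poi nwr iczif
Hunk 5: at line 1 remove [ypo] add [ycklh,zmq,mcps] -> 8 lines: qzbc ycklh zmq mcps iwl poi nwr iczif
Hunk 6: at line 2 remove [zmq,mcps,iwl] add [oxn] -> 6 lines: qzbc ycklh oxn poi nwr iczif
Final line 4: poi

Answer: poi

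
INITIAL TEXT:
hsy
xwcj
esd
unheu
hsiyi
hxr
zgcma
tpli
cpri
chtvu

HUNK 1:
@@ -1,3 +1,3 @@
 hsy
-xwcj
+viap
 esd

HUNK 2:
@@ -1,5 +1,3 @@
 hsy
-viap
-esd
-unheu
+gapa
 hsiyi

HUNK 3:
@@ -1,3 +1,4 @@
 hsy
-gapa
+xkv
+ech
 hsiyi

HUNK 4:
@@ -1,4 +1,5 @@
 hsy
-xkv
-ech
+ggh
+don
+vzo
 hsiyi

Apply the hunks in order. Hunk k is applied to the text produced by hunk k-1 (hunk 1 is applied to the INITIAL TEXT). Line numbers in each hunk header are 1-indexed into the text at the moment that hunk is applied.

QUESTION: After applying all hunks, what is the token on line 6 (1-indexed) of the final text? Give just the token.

Hunk 1: at line 1 remove [xwcj] add [viap] -> 10 lines: hsy viap esd unheu hsiyi hxr zgcma tpli cpri chtvu
Hunk 2: at line 1 remove [viap,esd,unheu] add [gapa] -> 8 lines: hsy gapa hsiyi hxr zgcma tpli cpri chtvu
Hunk 3: at line 1 remove [gapa] add [xkv,ech] -> 9 lines: hsy xkv ech hsiyi hxr zgcma tpli cpri chtvu
Hunk 4: at line 1 remove [xkv,ech] add [ggh,don,vzo] -> 10 lines: hsy ggh don vzo hsiyi hxr zgcma tpli cpri chtvu
Final line 6: hxr

Answer: hxr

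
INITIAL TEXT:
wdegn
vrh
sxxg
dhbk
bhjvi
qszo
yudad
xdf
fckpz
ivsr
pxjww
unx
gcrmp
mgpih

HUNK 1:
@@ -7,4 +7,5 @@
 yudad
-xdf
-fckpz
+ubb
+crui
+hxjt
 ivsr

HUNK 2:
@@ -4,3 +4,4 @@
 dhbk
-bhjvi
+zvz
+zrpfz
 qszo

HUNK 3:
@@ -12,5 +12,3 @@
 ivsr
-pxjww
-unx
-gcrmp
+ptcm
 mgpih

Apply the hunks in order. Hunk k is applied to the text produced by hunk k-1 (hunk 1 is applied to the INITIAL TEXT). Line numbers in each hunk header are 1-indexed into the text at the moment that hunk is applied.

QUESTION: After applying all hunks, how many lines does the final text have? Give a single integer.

Hunk 1: at line 7 remove [xdf,fckpz] add [ubb,crui,hxjt] -> 15 lines: wdegn vrh sxxg dhbk bhjvi qszo yudad ubb crui hxjt ivsr pxjww unx gcrmp mgpih
Hunk 2: at line 4 remove [bhjvi] add [zvz,zrpfz] -> 16 lines: wdegn vrh sxxg dhbk zvz zrpfz qszo yudad ubb crui hxjt ivsr pxjww unx gcrmp mgpih
Hunk 3: at line 12 remove [pxjww,unx,gcrmp] add [ptcm] -> 14 lines: wdegn vrh sxxg dhbk zvz zrpfz qszo yudad ubb crui hxjt ivsr ptcm mgpih
Final line count: 14

Answer: 14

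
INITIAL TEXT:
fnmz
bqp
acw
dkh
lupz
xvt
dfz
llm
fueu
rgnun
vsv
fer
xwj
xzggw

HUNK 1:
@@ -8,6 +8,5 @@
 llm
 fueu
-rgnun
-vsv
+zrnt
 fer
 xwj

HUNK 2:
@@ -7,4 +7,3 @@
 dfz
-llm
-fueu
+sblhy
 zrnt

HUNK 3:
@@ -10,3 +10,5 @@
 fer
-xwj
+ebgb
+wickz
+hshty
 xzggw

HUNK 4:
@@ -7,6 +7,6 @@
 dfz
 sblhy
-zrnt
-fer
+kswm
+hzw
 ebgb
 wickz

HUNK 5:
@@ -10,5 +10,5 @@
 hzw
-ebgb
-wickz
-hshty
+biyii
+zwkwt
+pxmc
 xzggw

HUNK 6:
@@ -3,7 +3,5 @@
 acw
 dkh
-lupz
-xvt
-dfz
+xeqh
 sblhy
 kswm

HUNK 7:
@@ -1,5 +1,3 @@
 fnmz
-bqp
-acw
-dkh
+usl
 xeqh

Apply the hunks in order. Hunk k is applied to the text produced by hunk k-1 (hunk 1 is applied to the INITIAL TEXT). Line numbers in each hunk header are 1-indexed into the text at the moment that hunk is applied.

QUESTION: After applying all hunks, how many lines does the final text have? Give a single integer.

Answer: 10

Derivation:
Hunk 1: at line 8 remove [rgnun,vsv] add [zrnt] -> 13 lines: fnmz bqp acw dkh lupz xvt dfz llm fueu zrnt fer xwj xzggw
Hunk 2: at line 7 remove [llm,fueu] add [sblhy] -> 12 lines: fnmz bqp acw dkh lupz xvt dfz sblhy zrnt fer xwj xzggw
Hunk 3: at line 10 remove [xwj] add [ebgb,wickz,hshty] -> 14 lines: fnmz bqp acw dkh lupz xvt dfz sblhy zrnt fer ebgb wickz hshty xzggw
Hunk 4: at line 7 remove [zrnt,fer] add [kswm,hzw] -> 14 lines: fnmz bqp acw dkh lupz xvt dfz sblhy kswm hzw ebgb wickz hshty xzggw
Hunk 5: at line 10 remove [ebgb,wickz,hshty] add [biyii,zwkwt,pxmc] -> 14 lines: fnmz bqp acw dkh lupz xvt dfz sblhy kswm hzw biyii zwkwt pxmc xzggw
Hunk 6: at line 3 remove [lupz,xvt,dfz] add [xeqh] -> 12 lines: fnmz bqp acw dkh xeqh sblhy kswm hzw biyii zwkwt pxmc xzggw
Hunk 7: at line 1 remove [bqp,acw,dkh] add [usl] -> 10 lines: fnmz usl xeqh sblhy kswm hzw biyii zwkwt pxmc xzggw
Final line count: 10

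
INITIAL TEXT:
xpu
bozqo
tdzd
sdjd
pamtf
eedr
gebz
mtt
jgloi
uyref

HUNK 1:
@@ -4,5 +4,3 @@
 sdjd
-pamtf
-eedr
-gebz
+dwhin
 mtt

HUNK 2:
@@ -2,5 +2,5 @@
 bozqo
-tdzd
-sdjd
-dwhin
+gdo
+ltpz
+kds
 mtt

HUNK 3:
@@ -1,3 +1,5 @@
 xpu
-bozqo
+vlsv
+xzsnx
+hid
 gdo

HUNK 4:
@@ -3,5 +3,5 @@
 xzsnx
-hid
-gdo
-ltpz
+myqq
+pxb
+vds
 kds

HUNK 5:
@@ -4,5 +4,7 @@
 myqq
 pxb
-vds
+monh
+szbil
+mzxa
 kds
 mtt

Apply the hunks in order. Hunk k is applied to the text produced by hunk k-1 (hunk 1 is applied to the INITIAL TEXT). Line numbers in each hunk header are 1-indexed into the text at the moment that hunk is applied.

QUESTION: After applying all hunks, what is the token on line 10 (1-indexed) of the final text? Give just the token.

Answer: mtt

Derivation:
Hunk 1: at line 4 remove [pamtf,eedr,gebz] add [dwhin] -> 8 lines: xpu bozqo tdzd sdjd dwhin mtt jgloi uyref
Hunk 2: at line 2 remove [tdzd,sdjd,dwhin] add [gdo,ltpz,kds] -> 8 lines: xpu bozqo gdo ltpz kds mtt jgloi uyref
Hunk 3: at line 1 remove [bozqo] add [vlsv,xzsnx,hid] -> 10 lines: xpu vlsv xzsnx hid gdo ltpz kds mtt jgloi uyref
Hunk 4: at line 3 remove [hid,gdo,ltpz] add [myqq,pxb,vds] -> 10 lines: xpu vlsv xzsnx myqq pxb vds kds mtt jgloi uyref
Hunk 5: at line 4 remove [vds] add [monh,szbil,mzxa] -> 12 lines: xpu vlsv xzsnx myqq pxb monh szbil mzxa kds mtt jgloi uyref
Final line 10: mtt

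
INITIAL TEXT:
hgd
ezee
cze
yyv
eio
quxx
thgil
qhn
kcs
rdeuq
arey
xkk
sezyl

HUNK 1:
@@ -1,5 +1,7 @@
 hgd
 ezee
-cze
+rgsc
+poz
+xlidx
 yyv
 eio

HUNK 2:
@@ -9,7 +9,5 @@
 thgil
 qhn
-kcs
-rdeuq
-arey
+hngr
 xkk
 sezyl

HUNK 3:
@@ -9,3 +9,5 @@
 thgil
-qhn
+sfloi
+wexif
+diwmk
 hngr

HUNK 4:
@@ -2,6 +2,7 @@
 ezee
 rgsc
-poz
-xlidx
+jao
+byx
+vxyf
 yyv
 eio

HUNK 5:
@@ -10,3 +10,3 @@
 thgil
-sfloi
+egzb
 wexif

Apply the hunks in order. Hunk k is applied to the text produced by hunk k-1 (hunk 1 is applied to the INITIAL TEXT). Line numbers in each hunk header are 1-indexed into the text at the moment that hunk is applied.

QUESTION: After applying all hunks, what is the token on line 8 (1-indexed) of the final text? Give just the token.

Answer: eio

Derivation:
Hunk 1: at line 1 remove [cze] add [rgsc,poz,xlidx] -> 15 lines: hgd ezee rgsc poz xlidx yyv eio quxx thgil qhn kcs rdeuq arey xkk sezyl
Hunk 2: at line 9 remove [kcs,rdeuq,arey] add [hngr] -> 13 lines: hgd ezee rgsc poz xlidx yyv eio quxx thgil qhn hngr xkk sezyl
Hunk 3: at line 9 remove [qhn] add [sfloi,wexif,diwmk] -> 15 lines: hgd ezee rgsc poz xlidx yyv eio quxx thgil sfloi wexif diwmk hngr xkk sezyl
Hunk 4: at line 2 remove [poz,xlidx] add [jao,byx,vxyf] -> 16 lines: hgd ezee rgsc jao byx vxyf yyv eio quxx thgil sfloi wexif diwmk hngr xkk sezyl
Hunk 5: at line 10 remove [sfloi] add [egzb] -> 16 lines: hgd ezee rgsc jao byx vxyf yyv eio quxx thgil egzb wexif diwmk hngr xkk sezyl
Final line 8: eio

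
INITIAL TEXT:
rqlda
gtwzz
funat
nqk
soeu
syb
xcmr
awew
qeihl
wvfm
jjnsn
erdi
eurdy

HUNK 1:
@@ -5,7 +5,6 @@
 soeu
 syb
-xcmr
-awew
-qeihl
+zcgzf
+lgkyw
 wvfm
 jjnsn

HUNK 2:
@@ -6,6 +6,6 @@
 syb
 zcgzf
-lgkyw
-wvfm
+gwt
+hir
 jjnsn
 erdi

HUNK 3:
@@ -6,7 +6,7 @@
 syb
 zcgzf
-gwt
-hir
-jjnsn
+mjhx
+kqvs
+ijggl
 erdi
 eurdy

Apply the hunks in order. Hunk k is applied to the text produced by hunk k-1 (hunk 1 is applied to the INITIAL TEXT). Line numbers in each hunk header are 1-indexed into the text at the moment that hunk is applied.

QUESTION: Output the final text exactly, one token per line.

Hunk 1: at line 5 remove [xcmr,awew,qeihl] add [zcgzf,lgkyw] -> 12 lines: rqlda gtwzz funat nqk soeu syb zcgzf lgkyw wvfm jjnsn erdi eurdy
Hunk 2: at line 6 remove [lgkyw,wvfm] add [gwt,hir] -> 12 lines: rqlda gtwzz funat nqk soeu syb zcgzf gwt hir jjnsn erdi eurdy
Hunk 3: at line 6 remove [gwt,hir,jjnsn] add [mjhx,kqvs,ijggl] -> 12 lines: rqlda gtwzz funat nqk soeu syb zcgzf mjhx kqvs ijggl erdi eurdy

Answer: rqlda
gtwzz
funat
nqk
soeu
syb
zcgzf
mjhx
kqvs
ijggl
erdi
eurdy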